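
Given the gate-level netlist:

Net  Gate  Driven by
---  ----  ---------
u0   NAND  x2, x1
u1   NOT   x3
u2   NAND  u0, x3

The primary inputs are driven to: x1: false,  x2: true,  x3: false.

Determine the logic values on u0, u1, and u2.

u0 = true, u1 = true, u2 = true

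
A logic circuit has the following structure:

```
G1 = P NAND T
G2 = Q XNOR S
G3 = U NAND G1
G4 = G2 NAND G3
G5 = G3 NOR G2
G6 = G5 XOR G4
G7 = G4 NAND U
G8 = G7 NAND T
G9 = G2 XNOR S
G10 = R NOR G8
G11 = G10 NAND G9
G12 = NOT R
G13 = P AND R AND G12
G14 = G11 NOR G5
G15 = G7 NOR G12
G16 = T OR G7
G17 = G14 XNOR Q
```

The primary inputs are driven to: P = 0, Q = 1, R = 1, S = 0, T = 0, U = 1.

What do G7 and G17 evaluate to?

G1 = P NAND T = 0 NAND 0 = 1
G2 = Q XNOR S = 1 XNOR 0 = 0
G3 = U NAND G1 = 1 NAND 1 = 0
G4 = G2 NAND G3 = 0 NAND 0 = 1
G5 = G3 NOR G2 = 0 NOR 0 = 1
G7 = G4 NAND U = 1 NAND 1 = 0
G8 = G7 NAND T = 0 NAND 0 = 1
G9 = G2 XNOR S = 0 XNOR 0 = 1
G10 = R NOR G8 = 1 NOR 1 = 0
G11 = G10 NAND G9 = 0 NAND 1 = 1
G14 = G11 NOR G5 = 1 NOR 1 = 0
G17 = G14 XNOR Q = 0 XNOR 1 = 0

G7 = 0, G17 = 0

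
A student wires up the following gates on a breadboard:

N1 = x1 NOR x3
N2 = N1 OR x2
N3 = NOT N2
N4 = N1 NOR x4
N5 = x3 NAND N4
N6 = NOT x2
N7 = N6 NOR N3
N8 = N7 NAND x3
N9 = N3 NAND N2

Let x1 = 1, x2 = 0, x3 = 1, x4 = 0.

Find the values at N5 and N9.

N5 = 0, N9 = 1

N1 = x1 NOR x3 = 1 NOR 1 = 0
N2 = N1 OR x2 = 0 OR 0 = 0
N3 = NOT N2 = NOT 0 = 1
N4 = N1 NOR x4 = 0 NOR 0 = 1
N5 = x3 NAND N4 = 1 NAND 1 = 0
N9 = N3 NAND N2 = 1 NAND 0 = 1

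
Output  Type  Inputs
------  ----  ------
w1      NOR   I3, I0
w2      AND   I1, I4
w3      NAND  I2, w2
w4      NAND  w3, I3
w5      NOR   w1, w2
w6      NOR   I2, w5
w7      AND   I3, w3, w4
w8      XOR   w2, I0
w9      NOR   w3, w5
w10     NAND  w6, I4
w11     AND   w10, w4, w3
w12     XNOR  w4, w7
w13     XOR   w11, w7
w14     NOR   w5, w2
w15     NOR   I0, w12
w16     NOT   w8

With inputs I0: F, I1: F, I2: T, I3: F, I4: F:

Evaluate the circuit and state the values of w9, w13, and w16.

w1 = I3 NOR I0 = F NOR F = T
w2 = I1 AND I4 = F AND F = F
w3 = I2 NAND w2 = T NAND F = T
w4 = w3 NAND I3 = T NAND F = T
w5 = w1 NOR w2 = T NOR F = F
w6 = I2 NOR w5 = T NOR F = F
w7 = I3 AND w3 AND w4 = F AND T AND T = F
w8 = w2 XOR I0 = F XOR F = F
w9 = w3 NOR w5 = T NOR F = F
w10 = w6 NAND I4 = F NAND F = T
w11 = w10 AND w4 AND w3 = T AND T AND T = T
w13 = w11 XOR w7 = T XOR F = T
w16 = NOT w8 = NOT F = T

w9 = F  w13 = T  w16 = T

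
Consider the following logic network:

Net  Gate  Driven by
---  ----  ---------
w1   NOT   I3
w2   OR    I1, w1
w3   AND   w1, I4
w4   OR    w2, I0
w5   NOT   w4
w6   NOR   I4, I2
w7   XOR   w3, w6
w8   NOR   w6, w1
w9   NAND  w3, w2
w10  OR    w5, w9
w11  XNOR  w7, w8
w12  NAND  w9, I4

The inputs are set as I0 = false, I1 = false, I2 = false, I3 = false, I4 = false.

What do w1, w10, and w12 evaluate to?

w1 = true  w10 = true  w12 = true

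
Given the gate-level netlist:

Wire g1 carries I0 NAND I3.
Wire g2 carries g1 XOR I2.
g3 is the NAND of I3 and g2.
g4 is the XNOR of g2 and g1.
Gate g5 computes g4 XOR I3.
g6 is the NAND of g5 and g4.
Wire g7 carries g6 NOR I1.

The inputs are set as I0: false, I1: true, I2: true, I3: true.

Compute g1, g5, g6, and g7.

g1 = true, g5 = true, g6 = true, g7 = false

g1 = I0 NAND I3 = false NAND true = true
g2 = g1 XOR I2 = true XOR true = false
g4 = g2 XNOR g1 = false XNOR true = false
g5 = g4 XOR I3 = false XOR true = true
g6 = g5 NAND g4 = true NAND false = true
g7 = g6 NOR I1 = true NOR true = false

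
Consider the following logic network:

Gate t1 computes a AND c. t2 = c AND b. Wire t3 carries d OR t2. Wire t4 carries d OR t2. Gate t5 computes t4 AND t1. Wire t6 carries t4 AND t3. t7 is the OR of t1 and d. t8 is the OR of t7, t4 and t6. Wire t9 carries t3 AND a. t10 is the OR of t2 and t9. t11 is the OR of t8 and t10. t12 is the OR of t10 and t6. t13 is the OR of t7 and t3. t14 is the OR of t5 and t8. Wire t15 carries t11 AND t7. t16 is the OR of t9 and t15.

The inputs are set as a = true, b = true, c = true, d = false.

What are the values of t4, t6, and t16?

t1 = a AND c = true AND true = true
t2 = c AND b = true AND true = true
t3 = d OR t2 = false OR true = true
t4 = d OR t2 = false OR true = true
t6 = t4 AND t3 = true AND true = true
t7 = t1 OR d = true OR false = true
t8 = t7 OR t4 OR t6 = true OR true OR true = true
t9 = t3 AND a = true AND true = true
t10 = t2 OR t9 = true OR true = true
t11 = t8 OR t10 = true OR true = true
t15 = t11 AND t7 = true AND true = true
t16 = t9 OR t15 = true OR true = true

t4 = true, t6 = true, t16 = true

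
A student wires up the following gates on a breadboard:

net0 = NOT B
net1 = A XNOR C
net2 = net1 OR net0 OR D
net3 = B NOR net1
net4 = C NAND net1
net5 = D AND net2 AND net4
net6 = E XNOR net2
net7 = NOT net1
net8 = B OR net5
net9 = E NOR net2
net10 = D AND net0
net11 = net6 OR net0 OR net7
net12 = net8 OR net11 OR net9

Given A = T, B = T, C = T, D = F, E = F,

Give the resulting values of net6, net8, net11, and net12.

net6 = F; net8 = T; net11 = F; net12 = T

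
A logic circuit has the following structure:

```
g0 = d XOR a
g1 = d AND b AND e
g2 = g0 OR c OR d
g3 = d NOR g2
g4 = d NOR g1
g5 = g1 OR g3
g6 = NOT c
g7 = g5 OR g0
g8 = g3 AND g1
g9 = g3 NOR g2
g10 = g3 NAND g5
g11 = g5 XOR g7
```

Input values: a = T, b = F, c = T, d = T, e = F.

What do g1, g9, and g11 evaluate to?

g0 = d XOR a = T XOR T = F
g1 = d AND b AND e = T AND F AND F = F
g2 = g0 OR c OR d = F OR T OR T = T
g3 = d NOR g2 = T NOR T = F
g5 = g1 OR g3 = F OR F = F
g7 = g5 OR g0 = F OR F = F
g9 = g3 NOR g2 = F NOR T = F
g11 = g5 XOR g7 = F XOR F = F

g1 = F; g9 = F; g11 = F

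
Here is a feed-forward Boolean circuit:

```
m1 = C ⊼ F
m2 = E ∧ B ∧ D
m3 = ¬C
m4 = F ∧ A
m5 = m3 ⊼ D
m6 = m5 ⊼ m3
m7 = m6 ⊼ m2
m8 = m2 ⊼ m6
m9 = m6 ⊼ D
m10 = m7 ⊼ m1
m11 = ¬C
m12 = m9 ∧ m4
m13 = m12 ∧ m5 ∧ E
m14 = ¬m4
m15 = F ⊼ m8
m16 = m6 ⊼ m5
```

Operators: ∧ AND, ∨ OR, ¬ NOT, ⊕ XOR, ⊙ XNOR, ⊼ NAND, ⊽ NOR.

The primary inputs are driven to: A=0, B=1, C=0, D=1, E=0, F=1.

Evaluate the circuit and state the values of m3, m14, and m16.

m3 = 1; m14 = 1; m16 = 1

m3 = NOT C = NOT 0 = 1
m4 = F AND A = 1 AND 0 = 0
m5 = m3 NAND D = 1 NAND 1 = 0
m6 = m5 NAND m3 = 0 NAND 1 = 1
m14 = NOT m4 = NOT 0 = 1
m16 = m6 NAND m5 = 1 NAND 0 = 1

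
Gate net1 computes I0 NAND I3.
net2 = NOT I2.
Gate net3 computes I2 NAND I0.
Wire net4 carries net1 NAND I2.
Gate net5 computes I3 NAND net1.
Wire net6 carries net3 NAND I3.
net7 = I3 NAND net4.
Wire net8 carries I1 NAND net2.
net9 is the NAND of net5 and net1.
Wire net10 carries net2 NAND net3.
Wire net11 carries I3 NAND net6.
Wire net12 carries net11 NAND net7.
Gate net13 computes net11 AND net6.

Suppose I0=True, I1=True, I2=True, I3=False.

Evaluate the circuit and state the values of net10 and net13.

net10 = True, net13 = True

net2 = NOT I2 = NOT True = False
net3 = I2 NAND I0 = True NAND True = False
net6 = net3 NAND I3 = False NAND False = True
net10 = net2 NAND net3 = False NAND False = True
net11 = I3 NAND net6 = False NAND True = True
net13 = net11 AND net6 = True AND True = True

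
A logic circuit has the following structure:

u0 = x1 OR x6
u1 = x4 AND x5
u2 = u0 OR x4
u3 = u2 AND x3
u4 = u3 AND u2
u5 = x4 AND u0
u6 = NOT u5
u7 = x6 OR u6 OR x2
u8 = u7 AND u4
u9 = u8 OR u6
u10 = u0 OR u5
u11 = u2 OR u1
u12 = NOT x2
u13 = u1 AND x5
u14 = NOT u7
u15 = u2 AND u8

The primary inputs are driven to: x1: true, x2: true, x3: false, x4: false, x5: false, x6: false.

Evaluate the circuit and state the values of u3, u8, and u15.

u3 = false  u8 = false  u15 = false

u0 = x1 OR x6 = true OR false = true
u2 = u0 OR x4 = true OR false = true
u3 = u2 AND x3 = true AND false = false
u4 = u3 AND u2 = false AND true = false
u5 = x4 AND u0 = false AND true = false
u6 = NOT u5 = NOT false = true
u7 = x6 OR u6 OR x2 = false OR true OR true = true
u8 = u7 AND u4 = true AND false = false
u15 = u2 AND u8 = true AND false = false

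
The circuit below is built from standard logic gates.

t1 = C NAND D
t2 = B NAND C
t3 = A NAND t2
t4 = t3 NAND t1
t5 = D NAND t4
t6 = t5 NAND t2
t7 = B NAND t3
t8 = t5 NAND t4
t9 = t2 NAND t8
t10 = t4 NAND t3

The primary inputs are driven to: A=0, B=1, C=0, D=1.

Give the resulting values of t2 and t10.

t1 = C NAND D = 0 NAND 1 = 1
t2 = B NAND C = 1 NAND 0 = 1
t3 = A NAND t2 = 0 NAND 1 = 1
t4 = t3 NAND t1 = 1 NAND 1 = 0
t10 = t4 NAND t3 = 0 NAND 1 = 1

t2 = 1, t10 = 1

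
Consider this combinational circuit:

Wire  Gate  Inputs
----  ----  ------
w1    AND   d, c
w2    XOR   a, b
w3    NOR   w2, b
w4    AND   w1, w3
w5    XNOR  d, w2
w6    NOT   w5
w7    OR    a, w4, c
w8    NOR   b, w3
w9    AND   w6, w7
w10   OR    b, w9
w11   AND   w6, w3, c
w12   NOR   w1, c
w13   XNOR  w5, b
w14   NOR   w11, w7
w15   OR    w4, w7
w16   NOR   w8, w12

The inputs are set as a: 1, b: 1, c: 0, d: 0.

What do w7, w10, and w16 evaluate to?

w7 = 1, w10 = 1, w16 = 0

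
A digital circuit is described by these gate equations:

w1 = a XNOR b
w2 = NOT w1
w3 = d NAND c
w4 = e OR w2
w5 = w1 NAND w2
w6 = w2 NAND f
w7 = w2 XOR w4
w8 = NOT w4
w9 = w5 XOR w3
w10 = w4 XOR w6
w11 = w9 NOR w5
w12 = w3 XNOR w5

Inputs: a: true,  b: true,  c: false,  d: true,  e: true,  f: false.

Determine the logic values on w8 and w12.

w8 = false, w12 = true

w1 = a XNOR b = true XNOR true = true
w2 = NOT w1 = NOT true = false
w3 = d NAND c = true NAND false = true
w4 = e OR w2 = true OR false = true
w5 = w1 NAND w2 = true NAND false = true
w8 = NOT w4 = NOT true = false
w12 = w3 XNOR w5 = true XNOR true = true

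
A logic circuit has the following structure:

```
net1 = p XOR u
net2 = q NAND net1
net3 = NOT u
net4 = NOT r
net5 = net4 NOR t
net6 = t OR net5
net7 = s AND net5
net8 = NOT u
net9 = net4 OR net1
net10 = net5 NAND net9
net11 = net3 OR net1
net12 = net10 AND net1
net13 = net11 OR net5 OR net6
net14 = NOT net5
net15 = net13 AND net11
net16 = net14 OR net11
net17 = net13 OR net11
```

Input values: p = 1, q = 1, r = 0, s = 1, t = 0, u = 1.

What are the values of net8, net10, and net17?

net1 = p XOR u = 1 XOR 1 = 0
net3 = NOT u = NOT 1 = 0
net4 = NOT r = NOT 0 = 1
net5 = net4 NOR t = 1 NOR 0 = 0
net6 = t OR net5 = 0 OR 0 = 0
net8 = NOT u = NOT 1 = 0
net9 = net4 OR net1 = 1 OR 0 = 1
net10 = net5 NAND net9 = 0 NAND 1 = 1
net11 = net3 OR net1 = 0 OR 0 = 0
net13 = net11 OR net5 OR net6 = 0 OR 0 OR 0 = 0
net17 = net13 OR net11 = 0 OR 0 = 0

net8 = 0, net10 = 1, net17 = 0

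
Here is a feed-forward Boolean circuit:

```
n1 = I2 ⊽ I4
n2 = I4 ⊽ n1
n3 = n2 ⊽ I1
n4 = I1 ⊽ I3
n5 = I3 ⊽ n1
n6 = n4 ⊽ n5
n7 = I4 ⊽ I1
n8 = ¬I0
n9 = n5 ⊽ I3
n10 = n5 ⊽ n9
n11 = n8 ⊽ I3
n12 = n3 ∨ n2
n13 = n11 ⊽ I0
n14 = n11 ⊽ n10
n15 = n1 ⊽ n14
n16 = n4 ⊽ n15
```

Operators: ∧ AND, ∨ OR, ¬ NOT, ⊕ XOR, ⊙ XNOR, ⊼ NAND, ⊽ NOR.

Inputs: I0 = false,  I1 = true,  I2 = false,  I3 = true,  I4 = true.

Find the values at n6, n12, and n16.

n1 = I2 NOR I4 = false NOR true = false
n2 = I4 NOR n1 = true NOR false = false
n3 = n2 NOR I1 = false NOR true = false
n4 = I1 NOR I3 = true NOR true = false
n5 = I3 NOR n1 = true NOR false = false
n6 = n4 NOR n5 = false NOR false = true
n8 = NOT I0 = NOT false = true
n9 = n5 NOR I3 = false NOR true = false
n10 = n5 NOR n9 = false NOR false = true
n11 = n8 NOR I3 = true NOR true = false
n12 = n3 OR n2 = false OR false = false
n14 = n11 NOR n10 = false NOR true = false
n15 = n1 NOR n14 = false NOR false = true
n16 = n4 NOR n15 = false NOR true = false

n6 = true; n12 = false; n16 = false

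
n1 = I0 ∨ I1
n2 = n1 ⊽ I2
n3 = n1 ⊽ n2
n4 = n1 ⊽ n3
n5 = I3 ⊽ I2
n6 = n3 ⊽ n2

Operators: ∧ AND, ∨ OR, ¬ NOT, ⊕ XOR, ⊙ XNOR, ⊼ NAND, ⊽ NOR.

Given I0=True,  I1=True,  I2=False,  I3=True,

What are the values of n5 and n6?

n5 = False, n6 = True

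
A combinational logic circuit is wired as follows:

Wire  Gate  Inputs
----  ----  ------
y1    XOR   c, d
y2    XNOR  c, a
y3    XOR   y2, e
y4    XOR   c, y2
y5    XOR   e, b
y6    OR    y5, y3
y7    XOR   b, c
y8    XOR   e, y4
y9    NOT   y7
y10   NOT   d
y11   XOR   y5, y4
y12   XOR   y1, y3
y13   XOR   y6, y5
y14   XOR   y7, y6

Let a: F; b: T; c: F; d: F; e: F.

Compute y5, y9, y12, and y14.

y1 = c XOR d = F XOR F = F
y2 = c XNOR a = F XNOR F = T
y3 = y2 XOR e = T XOR F = T
y5 = e XOR b = F XOR T = T
y6 = y5 OR y3 = T OR T = T
y7 = b XOR c = T XOR F = T
y9 = NOT y7 = NOT T = F
y12 = y1 XOR y3 = F XOR T = T
y14 = y7 XOR y6 = T XOR T = F

y5 = T; y9 = F; y12 = T; y14 = F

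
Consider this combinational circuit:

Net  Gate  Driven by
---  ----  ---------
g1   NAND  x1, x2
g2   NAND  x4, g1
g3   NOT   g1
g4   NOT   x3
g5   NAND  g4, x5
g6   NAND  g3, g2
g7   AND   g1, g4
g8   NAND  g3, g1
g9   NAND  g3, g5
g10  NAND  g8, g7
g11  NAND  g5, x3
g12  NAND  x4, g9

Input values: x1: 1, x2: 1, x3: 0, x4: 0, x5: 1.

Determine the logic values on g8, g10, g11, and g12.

g1 = x1 NAND x2 = 1 NAND 1 = 0
g3 = NOT g1 = NOT 0 = 1
g4 = NOT x3 = NOT 0 = 1
g5 = g4 NAND x5 = 1 NAND 1 = 0
g7 = g1 AND g4 = 0 AND 1 = 0
g8 = g3 NAND g1 = 1 NAND 0 = 1
g9 = g3 NAND g5 = 1 NAND 0 = 1
g10 = g8 NAND g7 = 1 NAND 0 = 1
g11 = g5 NAND x3 = 0 NAND 0 = 1
g12 = x4 NAND g9 = 0 NAND 1 = 1

g8 = 1, g10 = 1, g11 = 1, g12 = 1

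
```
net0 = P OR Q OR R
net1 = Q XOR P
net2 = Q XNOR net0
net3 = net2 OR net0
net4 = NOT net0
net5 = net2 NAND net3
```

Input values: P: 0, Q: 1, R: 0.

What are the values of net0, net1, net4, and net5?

net0 = 1, net1 = 1, net4 = 0, net5 = 0

net0 = P OR Q OR R = 0 OR 1 OR 0 = 1
net1 = Q XOR P = 1 XOR 0 = 1
net2 = Q XNOR net0 = 1 XNOR 1 = 1
net3 = net2 OR net0 = 1 OR 1 = 1
net4 = NOT net0 = NOT 1 = 0
net5 = net2 NAND net3 = 1 NAND 1 = 0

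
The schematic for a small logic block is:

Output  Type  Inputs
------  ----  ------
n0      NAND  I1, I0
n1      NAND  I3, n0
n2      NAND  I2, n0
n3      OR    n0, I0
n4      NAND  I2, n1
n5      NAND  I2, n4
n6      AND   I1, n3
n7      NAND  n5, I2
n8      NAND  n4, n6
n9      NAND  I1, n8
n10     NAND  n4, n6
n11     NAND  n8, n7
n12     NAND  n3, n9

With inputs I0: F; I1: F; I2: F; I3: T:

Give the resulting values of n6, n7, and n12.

n0 = I1 NAND I0 = F NAND F = T
n1 = I3 NAND n0 = T NAND T = F
n3 = n0 OR I0 = T OR F = T
n4 = I2 NAND n1 = F NAND F = T
n5 = I2 NAND n4 = F NAND T = T
n6 = I1 AND n3 = F AND T = F
n7 = n5 NAND I2 = T NAND F = T
n8 = n4 NAND n6 = T NAND F = T
n9 = I1 NAND n8 = F NAND T = T
n12 = n3 NAND n9 = T NAND T = F

n6 = F  n7 = T  n12 = F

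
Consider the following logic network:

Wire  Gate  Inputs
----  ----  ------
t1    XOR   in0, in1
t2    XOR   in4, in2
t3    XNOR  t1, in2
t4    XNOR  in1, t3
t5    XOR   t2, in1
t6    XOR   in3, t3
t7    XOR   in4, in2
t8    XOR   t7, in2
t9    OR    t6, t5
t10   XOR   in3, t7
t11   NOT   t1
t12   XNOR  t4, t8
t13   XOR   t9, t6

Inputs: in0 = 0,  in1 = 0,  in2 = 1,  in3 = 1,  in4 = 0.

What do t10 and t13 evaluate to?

t10 = 0, t13 = 0

t1 = in0 XOR in1 = 0 XOR 0 = 0
t2 = in4 XOR in2 = 0 XOR 1 = 1
t3 = t1 XNOR in2 = 0 XNOR 1 = 0
t5 = t2 XOR in1 = 1 XOR 0 = 1
t6 = in3 XOR t3 = 1 XOR 0 = 1
t7 = in4 XOR in2 = 0 XOR 1 = 1
t9 = t6 OR t5 = 1 OR 1 = 1
t10 = in3 XOR t7 = 1 XOR 1 = 0
t13 = t9 XOR t6 = 1 XOR 1 = 0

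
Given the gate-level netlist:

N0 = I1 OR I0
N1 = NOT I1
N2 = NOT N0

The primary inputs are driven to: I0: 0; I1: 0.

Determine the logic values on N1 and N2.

N1 = 1; N2 = 1

N0 = I1 OR I0 = 0 OR 0 = 0
N1 = NOT I1 = NOT 0 = 1
N2 = NOT N0 = NOT 0 = 1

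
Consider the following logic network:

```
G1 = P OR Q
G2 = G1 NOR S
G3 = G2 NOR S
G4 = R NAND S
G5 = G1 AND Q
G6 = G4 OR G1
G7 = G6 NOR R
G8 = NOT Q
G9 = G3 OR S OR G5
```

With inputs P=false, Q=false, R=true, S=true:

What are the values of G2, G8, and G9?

G2 = false  G8 = true  G9 = true

G1 = P OR Q = false OR false = false
G2 = G1 NOR S = false NOR true = false
G3 = G2 NOR S = false NOR true = false
G5 = G1 AND Q = false AND false = false
G8 = NOT Q = NOT false = true
G9 = G3 OR S OR G5 = false OR true OR false = true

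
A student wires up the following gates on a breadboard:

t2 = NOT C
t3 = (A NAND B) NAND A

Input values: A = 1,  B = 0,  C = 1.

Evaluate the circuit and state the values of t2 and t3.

t2 = NOT 1 = 0
t3 = (1 NAND 0) NAND 1 = 0

t2 = 0, t3 = 0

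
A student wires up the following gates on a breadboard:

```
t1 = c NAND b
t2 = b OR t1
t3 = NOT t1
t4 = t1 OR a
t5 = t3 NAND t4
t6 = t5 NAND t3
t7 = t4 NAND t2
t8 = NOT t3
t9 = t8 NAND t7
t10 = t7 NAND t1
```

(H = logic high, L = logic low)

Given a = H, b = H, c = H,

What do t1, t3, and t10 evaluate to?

t1 = c NAND b = H NAND H = L
t2 = b OR t1 = H OR L = H
t3 = NOT t1 = NOT L = H
t4 = t1 OR a = L OR H = H
t7 = t4 NAND t2 = H NAND H = L
t10 = t7 NAND t1 = L NAND L = H

t1 = L, t3 = H, t10 = H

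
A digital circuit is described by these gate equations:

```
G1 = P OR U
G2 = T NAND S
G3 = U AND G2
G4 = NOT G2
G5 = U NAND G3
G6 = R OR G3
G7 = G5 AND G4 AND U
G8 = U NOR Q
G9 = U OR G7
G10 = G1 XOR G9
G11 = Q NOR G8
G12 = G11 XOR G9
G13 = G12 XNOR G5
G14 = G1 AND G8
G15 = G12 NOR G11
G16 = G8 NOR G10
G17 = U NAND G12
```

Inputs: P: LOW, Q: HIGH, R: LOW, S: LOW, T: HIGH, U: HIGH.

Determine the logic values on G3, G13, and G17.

G3 = HIGH, G13 = LOW, G17 = LOW

G2 = T NAND S = HIGH NAND LOW = HIGH
G3 = U AND G2 = HIGH AND HIGH = HIGH
G4 = NOT G2 = NOT HIGH = LOW
G5 = U NAND G3 = HIGH NAND HIGH = LOW
G7 = G5 AND G4 AND U = LOW AND LOW AND HIGH = LOW
G8 = U NOR Q = HIGH NOR HIGH = LOW
G9 = U OR G7 = HIGH OR LOW = HIGH
G11 = Q NOR G8 = HIGH NOR LOW = LOW
G12 = G11 XOR G9 = LOW XOR HIGH = HIGH
G13 = G12 XNOR G5 = HIGH XNOR LOW = LOW
G17 = U NAND G12 = HIGH NAND HIGH = LOW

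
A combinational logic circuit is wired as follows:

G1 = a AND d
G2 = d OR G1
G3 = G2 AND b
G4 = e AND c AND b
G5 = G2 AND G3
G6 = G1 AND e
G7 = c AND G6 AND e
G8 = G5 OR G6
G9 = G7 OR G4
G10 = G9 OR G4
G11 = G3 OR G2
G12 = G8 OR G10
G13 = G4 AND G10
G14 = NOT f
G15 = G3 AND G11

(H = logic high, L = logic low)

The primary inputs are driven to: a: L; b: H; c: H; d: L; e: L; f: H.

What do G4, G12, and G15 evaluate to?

G1 = a AND d = L AND L = L
G2 = d OR G1 = L OR L = L
G3 = G2 AND b = L AND H = L
G4 = e AND c AND b = L AND H AND H = L
G5 = G2 AND G3 = L AND L = L
G6 = G1 AND e = L AND L = L
G7 = c AND G6 AND e = H AND L AND L = L
G8 = G5 OR G6 = L OR L = L
G9 = G7 OR G4 = L OR L = L
G10 = G9 OR G4 = L OR L = L
G11 = G3 OR G2 = L OR L = L
G12 = G8 OR G10 = L OR L = L
G15 = G3 AND G11 = L AND L = L

G4 = L; G12 = L; G15 = L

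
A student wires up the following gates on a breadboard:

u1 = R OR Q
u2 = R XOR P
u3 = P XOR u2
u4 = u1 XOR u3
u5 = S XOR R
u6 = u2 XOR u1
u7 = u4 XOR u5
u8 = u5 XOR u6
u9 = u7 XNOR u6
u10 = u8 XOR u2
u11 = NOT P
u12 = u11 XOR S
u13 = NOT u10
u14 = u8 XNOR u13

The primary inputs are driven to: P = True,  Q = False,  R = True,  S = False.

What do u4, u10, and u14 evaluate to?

u4 = False, u10 = False, u14 = False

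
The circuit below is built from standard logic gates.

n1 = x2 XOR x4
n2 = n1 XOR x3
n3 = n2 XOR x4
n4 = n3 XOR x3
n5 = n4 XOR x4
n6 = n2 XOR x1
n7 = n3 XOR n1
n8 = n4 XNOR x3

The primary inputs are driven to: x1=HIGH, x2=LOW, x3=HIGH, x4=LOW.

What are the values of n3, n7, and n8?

n1 = x2 XOR x4 = LOW XOR LOW = LOW
n2 = n1 XOR x3 = LOW XOR HIGH = HIGH
n3 = n2 XOR x4 = HIGH XOR LOW = HIGH
n4 = n3 XOR x3 = HIGH XOR HIGH = LOW
n7 = n3 XOR n1 = HIGH XOR LOW = HIGH
n8 = n4 XNOR x3 = LOW XNOR HIGH = LOW

n3 = HIGH, n7 = HIGH, n8 = LOW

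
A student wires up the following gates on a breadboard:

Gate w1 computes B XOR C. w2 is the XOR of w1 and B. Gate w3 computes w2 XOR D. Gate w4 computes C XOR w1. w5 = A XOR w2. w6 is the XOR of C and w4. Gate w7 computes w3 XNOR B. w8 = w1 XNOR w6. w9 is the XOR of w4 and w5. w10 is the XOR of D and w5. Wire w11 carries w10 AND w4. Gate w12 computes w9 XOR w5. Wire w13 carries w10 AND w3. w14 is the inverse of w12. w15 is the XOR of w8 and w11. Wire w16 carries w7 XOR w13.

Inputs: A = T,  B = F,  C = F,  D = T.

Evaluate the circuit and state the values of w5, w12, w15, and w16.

w5 = T; w12 = F; w15 = T; w16 = F

w1 = B XOR C = F XOR F = F
w2 = w1 XOR B = F XOR F = F
w3 = w2 XOR D = F XOR T = T
w4 = C XOR w1 = F XOR F = F
w5 = A XOR w2 = T XOR F = T
w6 = C XOR w4 = F XOR F = F
w7 = w3 XNOR B = T XNOR F = F
w8 = w1 XNOR w6 = F XNOR F = T
w9 = w4 XOR w5 = F XOR T = T
w10 = D XOR w5 = T XOR T = F
w11 = w10 AND w4 = F AND F = F
w12 = w9 XOR w5 = T XOR T = F
w13 = w10 AND w3 = F AND T = F
w15 = w8 XOR w11 = T XOR F = T
w16 = w7 XOR w13 = F XOR F = F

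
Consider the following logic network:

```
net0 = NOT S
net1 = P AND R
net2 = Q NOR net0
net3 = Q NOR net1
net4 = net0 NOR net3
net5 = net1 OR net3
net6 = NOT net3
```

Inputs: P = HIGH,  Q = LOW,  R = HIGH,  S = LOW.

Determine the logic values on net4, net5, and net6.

net0 = NOT S = NOT LOW = HIGH
net1 = P AND R = HIGH AND HIGH = HIGH
net3 = Q NOR net1 = LOW NOR HIGH = LOW
net4 = net0 NOR net3 = HIGH NOR LOW = LOW
net5 = net1 OR net3 = HIGH OR LOW = HIGH
net6 = NOT net3 = NOT LOW = HIGH

net4 = LOW  net5 = HIGH  net6 = HIGH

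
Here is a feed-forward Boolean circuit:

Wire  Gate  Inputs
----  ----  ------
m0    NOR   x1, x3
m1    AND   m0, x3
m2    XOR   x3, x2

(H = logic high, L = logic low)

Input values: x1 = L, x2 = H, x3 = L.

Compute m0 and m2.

m0 = H; m2 = H

m0 = x1 NOR x3 = L NOR L = H
m2 = x3 XOR x2 = L XOR H = H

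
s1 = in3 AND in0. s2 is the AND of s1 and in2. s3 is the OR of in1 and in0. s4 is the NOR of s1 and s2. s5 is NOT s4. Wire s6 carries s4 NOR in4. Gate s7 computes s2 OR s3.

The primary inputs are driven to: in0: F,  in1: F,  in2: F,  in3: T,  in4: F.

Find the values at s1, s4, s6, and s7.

s1 = F, s4 = T, s6 = F, s7 = F

s1 = in3 AND in0 = T AND F = F
s2 = s1 AND in2 = F AND F = F
s3 = in1 OR in0 = F OR F = F
s4 = s1 NOR s2 = F NOR F = T
s6 = s4 NOR in4 = T NOR F = F
s7 = s2 OR s3 = F OR F = F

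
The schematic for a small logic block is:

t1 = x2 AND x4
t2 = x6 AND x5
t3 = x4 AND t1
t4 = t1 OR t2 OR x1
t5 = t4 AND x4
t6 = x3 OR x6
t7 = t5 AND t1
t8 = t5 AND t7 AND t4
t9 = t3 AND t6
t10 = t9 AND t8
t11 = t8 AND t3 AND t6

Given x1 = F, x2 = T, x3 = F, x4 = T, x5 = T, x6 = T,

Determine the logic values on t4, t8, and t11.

t1 = x2 AND x4 = T AND T = T
t2 = x6 AND x5 = T AND T = T
t3 = x4 AND t1 = T AND T = T
t4 = t1 OR t2 OR x1 = T OR T OR F = T
t5 = t4 AND x4 = T AND T = T
t6 = x3 OR x6 = F OR T = T
t7 = t5 AND t1 = T AND T = T
t8 = t5 AND t7 AND t4 = T AND T AND T = T
t11 = t8 AND t3 AND t6 = T AND T AND T = T

t4 = T, t8 = T, t11 = T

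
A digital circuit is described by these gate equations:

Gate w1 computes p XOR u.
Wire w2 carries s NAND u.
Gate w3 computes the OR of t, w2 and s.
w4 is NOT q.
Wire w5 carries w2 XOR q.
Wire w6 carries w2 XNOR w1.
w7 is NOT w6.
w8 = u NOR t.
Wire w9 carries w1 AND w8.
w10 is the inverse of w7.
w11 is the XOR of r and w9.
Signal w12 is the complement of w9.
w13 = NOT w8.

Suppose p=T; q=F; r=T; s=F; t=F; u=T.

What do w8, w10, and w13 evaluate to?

w1 = p XOR u = T XOR T = F
w2 = s NAND u = F NAND T = T
w6 = w2 XNOR w1 = T XNOR F = F
w7 = NOT w6 = NOT F = T
w8 = u NOR t = T NOR F = F
w10 = NOT w7 = NOT T = F
w13 = NOT w8 = NOT F = T

w8 = F, w10 = F, w13 = T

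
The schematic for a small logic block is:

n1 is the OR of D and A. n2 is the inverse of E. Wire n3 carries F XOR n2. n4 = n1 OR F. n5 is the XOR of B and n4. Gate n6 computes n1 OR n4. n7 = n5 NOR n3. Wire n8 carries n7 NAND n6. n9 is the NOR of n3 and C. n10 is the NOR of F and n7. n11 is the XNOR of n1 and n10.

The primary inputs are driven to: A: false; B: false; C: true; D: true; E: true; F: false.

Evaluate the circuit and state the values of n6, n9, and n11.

n1 = D OR A = true OR false = true
n2 = NOT E = NOT true = false
n3 = F XOR n2 = false XOR false = false
n4 = n1 OR F = true OR false = true
n5 = B XOR n4 = false XOR true = true
n6 = n1 OR n4 = true OR true = true
n7 = n5 NOR n3 = true NOR false = false
n9 = n3 NOR C = false NOR true = false
n10 = F NOR n7 = false NOR false = true
n11 = n1 XNOR n10 = true XNOR true = true

n6 = true, n9 = false, n11 = true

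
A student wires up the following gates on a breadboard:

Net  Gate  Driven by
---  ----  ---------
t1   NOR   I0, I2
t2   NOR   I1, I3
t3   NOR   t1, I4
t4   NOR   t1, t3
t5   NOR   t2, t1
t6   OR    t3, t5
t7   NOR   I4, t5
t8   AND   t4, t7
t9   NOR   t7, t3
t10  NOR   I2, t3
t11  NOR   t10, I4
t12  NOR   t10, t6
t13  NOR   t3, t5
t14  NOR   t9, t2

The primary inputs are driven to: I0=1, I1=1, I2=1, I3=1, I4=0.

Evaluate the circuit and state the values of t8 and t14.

t1 = I0 NOR I2 = 1 NOR 1 = 0
t2 = I1 NOR I3 = 1 NOR 1 = 0
t3 = t1 NOR I4 = 0 NOR 0 = 1
t4 = t1 NOR t3 = 0 NOR 1 = 0
t5 = t2 NOR t1 = 0 NOR 0 = 1
t7 = I4 NOR t5 = 0 NOR 1 = 0
t8 = t4 AND t7 = 0 AND 0 = 0
t9 = t7 NOR t3 = 0 NOR 1 = 0
t14 = t9 NOR t2 = 0 NOR 0 = 1

t8 = 0; t14 = 1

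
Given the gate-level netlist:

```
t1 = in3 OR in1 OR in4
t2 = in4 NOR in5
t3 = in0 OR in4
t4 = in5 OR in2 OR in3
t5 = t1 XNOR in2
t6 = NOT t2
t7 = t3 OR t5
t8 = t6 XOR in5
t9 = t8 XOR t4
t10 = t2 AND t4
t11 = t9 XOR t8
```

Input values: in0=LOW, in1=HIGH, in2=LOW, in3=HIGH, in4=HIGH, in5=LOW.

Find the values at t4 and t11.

t2 = in4 NOR in5 = HIGH NOR LOW = LOW
t4 = in5 OR in2 OR in3 = LOW OR LOW OR HIGH = HIGH
t6 = NOT t2 = NOT LOW = HIGH
t8 = t6 XOR in5 = HIGH XOR LOW = HIGH
t9 = t8 XOR t4 = HIGH XOR HIGH = LOW
t11 = t9 XOR t8 = LOW XOR HIGH = HIGH

t4 = HIGH, t11 = HIGH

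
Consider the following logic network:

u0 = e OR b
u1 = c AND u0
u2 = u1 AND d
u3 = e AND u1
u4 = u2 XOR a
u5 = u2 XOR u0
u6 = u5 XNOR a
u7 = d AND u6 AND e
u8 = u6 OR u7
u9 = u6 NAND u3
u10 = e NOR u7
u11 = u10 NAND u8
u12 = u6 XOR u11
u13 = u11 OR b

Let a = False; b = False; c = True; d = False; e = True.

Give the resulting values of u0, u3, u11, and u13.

u0 = True  u3 = True  u11 = True  u13 = True

u0 = e OR b = True OR False = True
u1 = c AND u0 = True AND True = True
u2 = u1 AND d = True AND False = False
u3 = e AND u1 = True AND True = True
u5 = u2 XOR u0 = False XOR True = True
u6 = u5 XNOR a = True XNOR False = False
u7 = d AND u6 AND e = False AND False AND True = False
u8 = u6 OR u7 = False OR False = False
u10 = e NOR u7 = True NOR False = False
u11 = u10 NAND u8 = False NAND False = True
u13 = u11 OR b = True OR False = True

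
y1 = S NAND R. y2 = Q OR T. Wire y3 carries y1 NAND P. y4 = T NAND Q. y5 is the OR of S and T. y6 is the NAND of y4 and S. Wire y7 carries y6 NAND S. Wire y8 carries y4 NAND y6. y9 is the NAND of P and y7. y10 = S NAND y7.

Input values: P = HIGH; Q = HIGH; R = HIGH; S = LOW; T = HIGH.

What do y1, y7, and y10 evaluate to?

y1 = HIGH  y7 = HIGH  y10 = HIGH

y1 = S NAND R = LOW NAND HIGH = HIGH
y4 = T NAND Q = HIGH NAND HIGH = LOW
y6 = y4 NAND S = LOW NAND LOW = HIGH
y7 = y6 NAND S = HIGH NAND LOW = HIGH
y10 = S NAND y7 = LOW NAND HIGH = HIGH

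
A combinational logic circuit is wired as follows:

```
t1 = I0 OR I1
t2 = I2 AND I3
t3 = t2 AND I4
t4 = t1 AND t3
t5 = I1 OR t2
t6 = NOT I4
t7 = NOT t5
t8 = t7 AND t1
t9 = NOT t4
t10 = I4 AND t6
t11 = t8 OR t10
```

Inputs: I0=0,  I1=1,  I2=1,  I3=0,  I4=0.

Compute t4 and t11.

t4 = 0  t11 = 0

t1 = I0 OR I1 = 0 OR 1 = 1
t2 = I2 AND I3 = 1 AND 0 = 0
t3 = t2 AND I4 = 0 AND 0 = 0
t4 = t1 AND t3 = 1 AND 0 = 0
t5 = I1 OR t2 = 1 OR 0 = 1
t6 = NOT I4 = NOT 0 = 1
t7 = NOT t5 = NOT 1 = 0
t8 = t7 AND t1 = 0 AND 1 = 0
t10 = I4 AND t6 = 0 AND 1 = 0
t11 = t8 OR t10 = 0 OR 0 = 0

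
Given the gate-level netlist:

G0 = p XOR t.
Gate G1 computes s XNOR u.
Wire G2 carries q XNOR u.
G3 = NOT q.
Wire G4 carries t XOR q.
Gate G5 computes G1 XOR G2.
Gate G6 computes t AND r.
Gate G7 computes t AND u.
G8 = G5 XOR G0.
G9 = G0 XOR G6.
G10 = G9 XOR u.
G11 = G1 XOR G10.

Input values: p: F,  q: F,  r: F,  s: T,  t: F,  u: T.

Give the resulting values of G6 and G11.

G0 = p XOR t = F XOR F = F
G1 = s XNOR u = T XNOR T = T
G6 = t AND r = F AND F = F
G9 = G0 XOR G6 = F XOR F = F
G10 = G9 XOR u = F XOR T = T
G11 = G1 XOR G10 = T XOR T = F

G6 = F, G11 = F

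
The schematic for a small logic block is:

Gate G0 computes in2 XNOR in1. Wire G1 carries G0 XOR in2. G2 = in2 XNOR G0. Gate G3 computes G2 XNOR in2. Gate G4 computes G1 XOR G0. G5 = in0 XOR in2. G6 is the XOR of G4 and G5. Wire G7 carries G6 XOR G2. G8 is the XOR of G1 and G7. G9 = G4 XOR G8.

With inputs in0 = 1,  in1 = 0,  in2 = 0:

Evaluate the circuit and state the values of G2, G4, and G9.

G2 = 0, G4 = 0, G9 = 0

G0 = in2 XNOR in1 = 0 XNOR 0 = 1
G1 = G0 XOR in2 = 1 XOR 0 = 1
G2 = in2 XNOR G0 = 0 XNOR 1 = 0
G4 = G1 XOR G0 = 1 XOR 1 = 0
G5 = in0 XOR in2 = 1 XOR 0 = 1
G6 = G4 XOR G5 = 0 XOR 1 = 1
G7 = G6 XOR G2 = 1 XOR 0 = 1
G8 = G1 XOR G7 = 1 XOR 1 = 0
G9 = G4 XOR G8 = 0 XOR 0 = 0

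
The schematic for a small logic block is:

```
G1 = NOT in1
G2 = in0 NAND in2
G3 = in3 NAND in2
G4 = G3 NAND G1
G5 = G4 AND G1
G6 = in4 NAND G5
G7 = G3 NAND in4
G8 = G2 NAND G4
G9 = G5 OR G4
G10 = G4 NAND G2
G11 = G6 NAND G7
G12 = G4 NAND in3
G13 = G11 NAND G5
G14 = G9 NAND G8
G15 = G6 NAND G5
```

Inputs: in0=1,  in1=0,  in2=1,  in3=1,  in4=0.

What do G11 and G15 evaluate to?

G11 = 0  G15 = 0

G1 = NOT in1 = NOT 0 = 1
G3 = in3 NAND in2 = 1 NAND 1 = 0
G4 = G3 NAND G1 = 0 NAND 1 = 1
G5 = G4 AND G1 = 1 AND 1 = 1
G6 = in4 NAND G5 = 0 NAND 1 = 1
G7 = G3 NAND in4 = 0 NAND 0 = 1
G11 = G6 NAND G7 = 1 NAND 1 = 0
G15 = G6 NAND G5 = 1 NAND 1 = 0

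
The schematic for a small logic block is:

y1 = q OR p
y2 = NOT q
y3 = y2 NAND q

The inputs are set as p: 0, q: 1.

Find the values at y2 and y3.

y2 = 0, y3 = 1

y2 = NOT q = NOT 1 = 0
y3 = y2 NAND q = 0 NAND 1 = 1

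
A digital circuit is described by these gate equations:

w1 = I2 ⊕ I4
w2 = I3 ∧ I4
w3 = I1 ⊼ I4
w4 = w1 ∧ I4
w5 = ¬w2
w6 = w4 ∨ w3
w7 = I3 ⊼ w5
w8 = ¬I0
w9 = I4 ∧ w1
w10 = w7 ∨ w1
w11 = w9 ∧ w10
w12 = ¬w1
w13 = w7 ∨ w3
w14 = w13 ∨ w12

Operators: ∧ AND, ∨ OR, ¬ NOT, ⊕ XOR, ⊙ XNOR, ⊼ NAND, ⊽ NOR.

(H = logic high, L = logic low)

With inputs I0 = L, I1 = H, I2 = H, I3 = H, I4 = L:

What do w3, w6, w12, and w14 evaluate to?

w3 = H; w6 = H; w12 = L; w14 = H

w1 = I2 XOR I4 = H XOR L = H
w2 = I3 AND I4 = H AND L = L
w3 = I1 NAND I4 = H NAND L = H
w4 = w1 AND I4 = H AND L = L
w5 = NOT w2 = NOT L = H
w6 = w4 OR w3 = L OR H = H
w7 = I3 NAND w5 = H NAND H = L
w12 = NOT w1 = NOT H = L
w13 = w7 OR w3 = L OR H = H
w14 = w13 OR w12 = H OR L = H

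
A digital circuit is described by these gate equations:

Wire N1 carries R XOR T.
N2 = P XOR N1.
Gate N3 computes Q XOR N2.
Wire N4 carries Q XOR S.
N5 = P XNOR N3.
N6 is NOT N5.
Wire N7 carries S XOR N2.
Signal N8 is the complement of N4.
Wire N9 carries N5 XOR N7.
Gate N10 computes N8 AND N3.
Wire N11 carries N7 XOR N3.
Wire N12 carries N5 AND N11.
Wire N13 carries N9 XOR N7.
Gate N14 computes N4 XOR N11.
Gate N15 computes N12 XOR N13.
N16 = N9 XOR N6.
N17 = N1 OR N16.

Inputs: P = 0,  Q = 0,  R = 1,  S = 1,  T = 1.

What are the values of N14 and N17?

N1 = R XOR T = 1 XOR 1 = 0
N2 = P XOR N1 = 0 XOR 0 = 0
N3 = Q XOR N2 = 0 XOR 0 = 0
N4 = Q XOR S = 0 XOR 1 = 1
N5 = P XNOR N3 = 0 XNOR 0 = 1
N6 = NOT N5 = NOT 1 = 0
N7 = S XOR N2 = 1 XOR 0 = 1
N9 = N5 XOR N7 = 1 XOR 1 = 0
N11 = N7 XOR N3 = 1 XOR 0 = 1
N14 = N4 XOR N11 = 1 XOR 1 = 0
N16 = N9 XOR N6 = 0 XOR 0 = 0
N17 = N1 OR N16 = 0 OR 0 = 0

N14 = 0; N17 = 0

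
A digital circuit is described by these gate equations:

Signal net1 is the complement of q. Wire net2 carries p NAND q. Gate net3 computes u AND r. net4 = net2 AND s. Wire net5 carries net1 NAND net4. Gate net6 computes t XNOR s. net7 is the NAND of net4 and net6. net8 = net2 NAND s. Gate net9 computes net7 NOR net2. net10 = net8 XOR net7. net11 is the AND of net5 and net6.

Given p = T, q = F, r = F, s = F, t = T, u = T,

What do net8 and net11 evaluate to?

net1 = NOT q = NOT F = T
net2 = p NAND q = T NAND F = T
net4 = net2 AND s = T AND F = F
net5 = net1 NAND net4 = T NAND F = T
net6 = t XNOR s = T XNOR F = F
net8 = net2 NAND s = T NAND F = T
net11 = net5 AND net6 = T AND F = F

net8 = T; net11 = F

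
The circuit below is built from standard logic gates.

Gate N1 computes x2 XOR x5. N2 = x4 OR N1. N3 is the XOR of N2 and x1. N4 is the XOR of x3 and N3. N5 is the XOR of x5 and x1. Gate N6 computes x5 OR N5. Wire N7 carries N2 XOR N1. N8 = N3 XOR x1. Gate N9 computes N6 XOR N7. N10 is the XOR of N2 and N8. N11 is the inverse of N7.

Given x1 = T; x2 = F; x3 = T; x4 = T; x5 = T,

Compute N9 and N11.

N9 = T; N11 = T

N1 = x2 XOR x5 = F XOR T = T
N2 = x4 OR N1 = T OR T = T
N5 = x5 XOR x1 = T XOR T = F
N6 = x5 OR N5 = T OR F = T
N7 = N2 XOR N1 = T XOR T = F
N9 = N6 XOR N7 = T XOR F = T
N11 = NOT N7 = NOT F = T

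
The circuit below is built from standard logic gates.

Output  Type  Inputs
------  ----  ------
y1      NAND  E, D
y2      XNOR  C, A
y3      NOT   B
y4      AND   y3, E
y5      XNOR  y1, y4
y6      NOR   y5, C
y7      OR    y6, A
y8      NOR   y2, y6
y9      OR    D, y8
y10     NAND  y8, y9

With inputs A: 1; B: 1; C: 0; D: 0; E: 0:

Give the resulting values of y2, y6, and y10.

y2 = 0  y6 = 1  y10 = 1

y1 = E NAND D = 0 NAND 0 = 1
y2 = C XNOR A = 0 XNOR 1 = 0
y3 = NOT B = NOT 1 = 0
y4 = y3 AND E = 0 AND 0 = 0
y5 = y1 XNOR y4 = 1 XNOR 0 = 0
y6 = y5 NOR C = 0 NOR 0 = 1
y8 = y2 NOR y6 = 0 NOR 1 = 0
y9 = D OR y8 = 0 OR 0 = 0
y10 = y8 NAND y9 = 0 NAND 0 = 1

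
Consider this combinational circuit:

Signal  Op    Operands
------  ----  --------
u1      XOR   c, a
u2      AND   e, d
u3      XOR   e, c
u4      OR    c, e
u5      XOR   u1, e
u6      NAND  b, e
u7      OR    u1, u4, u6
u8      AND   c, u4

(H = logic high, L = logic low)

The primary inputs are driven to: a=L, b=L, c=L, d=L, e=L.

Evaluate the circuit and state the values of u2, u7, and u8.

u1 = c XOR a = L XOR L = L
u2 = e AND d = L AND L = L
u4 = c OR e = L OR L = L
u6 = b NAND e = L NAND L = H
u7 = u1 OR u4 OR u6 = L OR L OR H = H
u8 = c AND u4 = L AND L = L

u2 = L, u7 = H, u8 = L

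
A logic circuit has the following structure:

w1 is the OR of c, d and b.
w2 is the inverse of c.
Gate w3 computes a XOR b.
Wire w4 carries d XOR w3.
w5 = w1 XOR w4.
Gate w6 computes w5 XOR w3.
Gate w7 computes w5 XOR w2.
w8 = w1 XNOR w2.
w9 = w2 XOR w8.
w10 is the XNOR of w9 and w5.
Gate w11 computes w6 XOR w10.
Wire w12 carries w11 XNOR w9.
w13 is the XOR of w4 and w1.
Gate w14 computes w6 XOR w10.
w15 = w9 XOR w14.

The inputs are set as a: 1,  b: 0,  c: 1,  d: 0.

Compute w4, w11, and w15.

w4 = 1, w11 = 0, w15 = 0

w1 = c OR d OR b = 1 OR 0 OR 0 = 1
w2 = NOT c = NOT 1 = 0
w3 = a XOR b = 1 XOR 0 = 1
w4 = d XOR w3 = 0 XOR 1 = 1
w5 = w1 XOR w4 = 1 XOR 1 = 0
w6 = w5 XOR w3 = 0 XOR 1 = 1
w8 = w1 XNOR w2 = 1 XNOR 0 = 0
w9 = w2 XOR w8 = 0 XOR 0 = 0
w10 = w9 XNOR w5 = 0 XNOR 0 = 1
w11 = w6 XOR w10 = 1 XOR 1 = 0
w14 = w6 XOR w10 = 1 XOR 1 = 0
w15 = w9 XOR w14 = 0 XOR 0 = 0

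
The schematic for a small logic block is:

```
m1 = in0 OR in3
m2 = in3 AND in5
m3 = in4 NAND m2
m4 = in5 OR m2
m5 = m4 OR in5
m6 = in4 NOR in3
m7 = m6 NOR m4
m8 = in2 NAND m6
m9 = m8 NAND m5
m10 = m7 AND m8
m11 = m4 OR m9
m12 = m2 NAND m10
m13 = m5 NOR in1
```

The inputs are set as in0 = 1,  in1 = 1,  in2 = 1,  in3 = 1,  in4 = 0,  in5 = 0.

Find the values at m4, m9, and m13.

m4 = 0, m9 = 1, m13 = 0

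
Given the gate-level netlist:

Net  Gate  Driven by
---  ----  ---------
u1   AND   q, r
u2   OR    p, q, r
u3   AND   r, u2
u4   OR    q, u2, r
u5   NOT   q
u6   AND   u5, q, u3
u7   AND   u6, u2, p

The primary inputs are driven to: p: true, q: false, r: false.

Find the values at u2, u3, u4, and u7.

u2 = true; u3 = false; u4 = true; u7 = false

u2 = p OR q OR r = true OR false OR false = true
u3 = r AND u2 = false AND true = false
u4 = q OR u2 OR r = false OR true OR false = true
u5 = NOT q = NOT false = true
u6 = u5 AND q AND u3 = true AND false AND false = false
u7 = u6 AND u2 AND p = false AND true AND true = false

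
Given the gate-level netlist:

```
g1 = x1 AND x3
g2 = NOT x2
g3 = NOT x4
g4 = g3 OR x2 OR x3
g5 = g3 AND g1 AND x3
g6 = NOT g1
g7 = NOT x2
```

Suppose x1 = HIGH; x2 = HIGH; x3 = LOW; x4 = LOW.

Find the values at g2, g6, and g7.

g1 = x1 AND x3 = HIGH AND LOW = LOW
g2 = NOT x2 = NOT HIGH = LOW
g6 = NOT g1 = NOT LOW = HIGH
g7 = NOT x2 = NOT HIGH = LOW

g2 = LOW, g6 = HIGH, g7 = LOW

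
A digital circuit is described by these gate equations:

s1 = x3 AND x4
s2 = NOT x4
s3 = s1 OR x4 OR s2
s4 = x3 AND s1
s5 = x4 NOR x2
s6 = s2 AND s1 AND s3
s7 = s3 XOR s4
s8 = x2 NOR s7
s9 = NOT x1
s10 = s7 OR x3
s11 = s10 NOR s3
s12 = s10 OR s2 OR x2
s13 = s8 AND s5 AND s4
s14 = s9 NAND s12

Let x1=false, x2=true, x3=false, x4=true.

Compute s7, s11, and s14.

s7 = true; s11 = false; s14 = false

s1 = x3 AND x4 = false AND true = false
s2 = NOT x4 = NOT true = false
s3 = s1 OR x4 OR s2 = false OR true OR false = true
s4 = x3 AND s1 = false AND false = false
s7 = s3 XOR s4 = true XOR false = true
s9 = NOT x1 = NOT false = true
s10 = s7 OR x3 = true OR false = true
s11 = s10 NOR s3 = true NOR true = false
s12 = s10 OR s2 OR x2 = true OR false OR true = true
s14 = s9 NAND s12 = true NAND true = false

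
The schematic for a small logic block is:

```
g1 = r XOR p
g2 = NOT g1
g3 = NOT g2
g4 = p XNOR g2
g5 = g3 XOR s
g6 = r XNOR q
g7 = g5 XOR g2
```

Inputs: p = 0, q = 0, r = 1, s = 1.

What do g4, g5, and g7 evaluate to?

g4 = 1; g5 = 0; g7 = 0

g1 = r XOR p = 1 XOR 0 = 1
g2 = NOT g1 = NOT 1 = 0
g3 = NOT g2 = NOT 0 = 1
g4 = p XNOR g2 = 0 XNOR 0 = 1
g5 = g3 XOR s = 1 XOR 1 = 0
g7 = g5 XOR g2 = 0 XOR 0 = 0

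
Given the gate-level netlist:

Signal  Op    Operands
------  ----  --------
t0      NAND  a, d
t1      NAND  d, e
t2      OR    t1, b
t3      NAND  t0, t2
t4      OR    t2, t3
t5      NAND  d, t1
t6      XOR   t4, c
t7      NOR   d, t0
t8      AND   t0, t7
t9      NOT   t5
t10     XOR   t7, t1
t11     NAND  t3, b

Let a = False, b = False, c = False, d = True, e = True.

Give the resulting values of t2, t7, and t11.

t2 = False, t7 = False, t11 = True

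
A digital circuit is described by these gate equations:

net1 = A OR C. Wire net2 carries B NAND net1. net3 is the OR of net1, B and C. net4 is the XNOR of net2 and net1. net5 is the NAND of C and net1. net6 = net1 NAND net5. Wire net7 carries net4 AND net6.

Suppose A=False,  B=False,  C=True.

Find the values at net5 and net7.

net5 = False, net7 = True

net1 = A OR C = False OR True = True
net2 = B NAND net1 = False NAND True = True
net4 = net2 XNOR net1 = True XNOR True = True
net5 = C NAND net1 = True NAND True = False
net6 = net1 NAND net5 = True NAND False = True
net7 = net4 AND net6 = True AND True = True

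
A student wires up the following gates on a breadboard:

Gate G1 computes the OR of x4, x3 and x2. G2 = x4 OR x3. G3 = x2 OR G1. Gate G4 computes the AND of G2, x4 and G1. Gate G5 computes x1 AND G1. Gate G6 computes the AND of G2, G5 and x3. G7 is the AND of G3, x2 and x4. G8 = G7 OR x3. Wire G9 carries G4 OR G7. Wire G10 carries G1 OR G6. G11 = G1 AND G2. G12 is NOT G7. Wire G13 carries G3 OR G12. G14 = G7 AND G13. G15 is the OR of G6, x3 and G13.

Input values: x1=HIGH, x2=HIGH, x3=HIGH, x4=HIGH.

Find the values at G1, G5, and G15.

G1 = x4 OR x3 OR x2 = HIGH OR HIGH OR HIGH = HIGH
G2 = x4 OR x3 = HIGH OR HIGH = HIGH
G3 = x2 OR G1 = HIGH OR HIGH = HIGH
G5 = x1 AND G1 = HIGH AND HIGH = HIGH
G6 = G2 AND G5 AND x3 = HIGH AND HIGH AND HIGH = HIGH
G7 = G3 AND x2 AND x4 = HIGH AND HIGH AND HIGH = HIGH
G12 = NOT G7 = NOT HIGH = LOW
G13 = G3 OR G12 = HIGH OR LOW = HIGH
G15 = G6 OR x3 OR G13 = HIGH OR HIGH OR HIGH = HIGH

G1 = HIGH  G5 = HIGH  G15 = HIGH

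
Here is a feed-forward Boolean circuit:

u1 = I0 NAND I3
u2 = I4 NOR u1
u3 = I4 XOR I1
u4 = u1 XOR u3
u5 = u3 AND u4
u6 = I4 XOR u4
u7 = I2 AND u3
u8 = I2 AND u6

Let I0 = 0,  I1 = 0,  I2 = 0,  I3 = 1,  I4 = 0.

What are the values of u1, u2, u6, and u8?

u1 = 1  u2 = 0  u6 = 1  u8 = 0

u1 = I0 NAND I3 = 0 NAND 1 = 1
u2 = I4 NOR u1 = 0 NOR 1 = 0
u3 = I4 XOR I1 = 0 XOR 0 = 0
u4 = u1 XOR u3 = 1 XOR 0 = 1
u6 = I4 XOR u4 = 0 XOR 1 = 1
u8 = I2 AND u6 = 0 AND 1 = 0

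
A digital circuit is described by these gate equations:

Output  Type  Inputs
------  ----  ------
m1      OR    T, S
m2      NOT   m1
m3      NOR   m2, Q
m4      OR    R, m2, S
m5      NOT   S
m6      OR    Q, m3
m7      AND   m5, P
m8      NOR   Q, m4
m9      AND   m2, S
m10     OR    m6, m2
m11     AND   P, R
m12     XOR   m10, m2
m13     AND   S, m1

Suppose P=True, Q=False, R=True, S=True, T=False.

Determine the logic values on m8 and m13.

m1 = T OR S = False OR True = True
m2 = NOT m1 = NOT True = False
m4 = R OR m2 OR S = True OR False OR True = True
m8 = Q NOR m4 = False NOR True = False
m13 = S AND m1 = True AND True = True

m8 = False, m13 = True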